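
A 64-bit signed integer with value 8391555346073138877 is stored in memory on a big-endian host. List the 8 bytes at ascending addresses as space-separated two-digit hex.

8391555346073138877 in hexadecimal, padded to 64 bits, is 0x7474CB207BB836BD.
Split into bytes (most-significant first): 74 74 CB 20 7B B8 36 BD.
In big-endian order the high byte comes first in memory.
So the memory order matches the most-significant-first order: 74 74 CB 20 7B B8 36 BD.

74 74 CB 20 7B B8 36 BD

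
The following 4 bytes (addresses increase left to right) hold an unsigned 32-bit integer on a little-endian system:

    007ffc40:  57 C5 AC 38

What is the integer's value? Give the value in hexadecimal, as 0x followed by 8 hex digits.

0x38ACC557

Little-endian stores the least-significant byte at the lowest address.
Reassemble most-significant byte first: 38 AC C5 57 → 0x38ACC557.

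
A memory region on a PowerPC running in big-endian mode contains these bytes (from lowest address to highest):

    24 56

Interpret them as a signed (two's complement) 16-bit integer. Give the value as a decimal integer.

Big-endian stores the most-significant byte at the lowest address.
The bytes are already most-significant first: 0x2456.
0x2456 = 9302.

9302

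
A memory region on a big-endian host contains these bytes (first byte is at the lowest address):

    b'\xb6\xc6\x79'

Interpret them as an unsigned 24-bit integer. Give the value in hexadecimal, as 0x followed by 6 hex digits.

Big-endian: lowest address holds the most-significant byte.
The bytes are already most-significant first: 0xB6C679.

0xB6C679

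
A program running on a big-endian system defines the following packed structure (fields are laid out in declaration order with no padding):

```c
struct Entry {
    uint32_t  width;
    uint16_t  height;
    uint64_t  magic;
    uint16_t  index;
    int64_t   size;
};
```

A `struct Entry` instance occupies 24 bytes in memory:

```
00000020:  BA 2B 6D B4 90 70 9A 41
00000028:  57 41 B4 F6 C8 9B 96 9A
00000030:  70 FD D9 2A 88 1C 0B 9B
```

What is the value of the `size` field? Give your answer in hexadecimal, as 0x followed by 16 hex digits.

`size` follows `width` (4 B), `height` (2 B), `magic` (8 B), `index` (2 B), so it starts at offset 4 + 2 + 8 + 2 = 16 and occupies 8 bytes.
Bytes at offsets 16..23: 70 FD D9 2A 88 1C 0B 9B.
In big-endian order the high byte comes first in memory.
The bytes are already most-significant first: 0x70FDD92A881C0B9B.

0x70FDD92A881C0B9B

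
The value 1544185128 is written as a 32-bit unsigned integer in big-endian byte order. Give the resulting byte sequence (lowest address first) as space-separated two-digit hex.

5C 0A 65 28

1544185128 in hexadecimal, padded to 32 bits, is 0x5C0A6528.
Split into bytes (most-significant first): 5C 0A 65 28.
Big-endian stores the most-significant byte at the lowest address.
So the memory order matches the most-significant-first order: 5C 0A 65 28.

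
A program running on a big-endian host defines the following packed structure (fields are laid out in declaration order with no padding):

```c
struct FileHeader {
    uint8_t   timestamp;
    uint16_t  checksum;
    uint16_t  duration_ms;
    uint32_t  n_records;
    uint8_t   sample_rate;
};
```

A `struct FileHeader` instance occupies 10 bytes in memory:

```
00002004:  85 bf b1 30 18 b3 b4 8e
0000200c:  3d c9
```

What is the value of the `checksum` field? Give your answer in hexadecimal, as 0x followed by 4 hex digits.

0xBFB1

`checksum` follows `timestamp` (1 byte), so it starts at byte offset 1 and occupies 2 bytes.
Bytes at offsets 1..2: BF B1.
Big-endian stores the most-significant byte at the lowest address.
The bytes are already most-significant first: 0xBFB1.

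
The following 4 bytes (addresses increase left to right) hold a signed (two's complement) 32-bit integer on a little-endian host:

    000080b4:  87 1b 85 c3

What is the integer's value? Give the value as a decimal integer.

Little-endian stores the least-significant byte at the lowest address.
Reassemble most-significant byte first: C3 85 1B 87 → 0xC3851B87.
Top bit is set, so as a signed 32-bit value this is 0xC3851B87 − 2^32 = -1014686841.

-1014686841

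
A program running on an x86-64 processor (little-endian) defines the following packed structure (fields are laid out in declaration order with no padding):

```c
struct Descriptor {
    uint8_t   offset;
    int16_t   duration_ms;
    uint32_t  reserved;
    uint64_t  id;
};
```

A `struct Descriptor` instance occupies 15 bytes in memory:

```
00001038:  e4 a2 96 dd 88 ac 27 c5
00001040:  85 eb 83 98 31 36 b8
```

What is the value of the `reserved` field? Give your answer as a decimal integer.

`reserved` follows `offset` (1 B), `duration_ms` (2 B), so it starts at offset 1 + 2 = 3 and occupies 4 bytes.
Bytes at offsets 3..6: DD 88 AC 27.
Little-endian stores the least-significant byte at the lowest address.
Reassemble most-significant byte first: 27 AC 88 DD → 0x27AC88DD.
0x27AC88DD = 665618653.

665618653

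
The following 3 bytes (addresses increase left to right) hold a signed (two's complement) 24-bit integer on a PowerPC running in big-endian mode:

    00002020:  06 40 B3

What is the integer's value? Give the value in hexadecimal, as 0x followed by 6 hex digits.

In big-endian order the high byte comes first in memory.
The bytes are already most-significant first: 0x0640B3.

0x0640B3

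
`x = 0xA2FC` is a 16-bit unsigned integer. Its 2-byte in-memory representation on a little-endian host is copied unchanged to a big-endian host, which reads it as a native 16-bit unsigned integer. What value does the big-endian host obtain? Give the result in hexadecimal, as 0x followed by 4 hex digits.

Stored little-endian, the bytes at ascending addresses are FC A2.
Read back as big-endian, the last byte is least significant, giving 0xFCA2.

0xFCA2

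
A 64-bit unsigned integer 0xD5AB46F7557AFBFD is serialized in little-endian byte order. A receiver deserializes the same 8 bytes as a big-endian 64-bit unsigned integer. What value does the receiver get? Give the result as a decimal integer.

18301356020389555157

Stored little-endian, the bytes at ascending addresses are FD FB 7A 55 F7 46 AB D5.
Read back as big-endian, the last byte is least significant, giving 0xFDFB7A55F746ABD5.
0xFDFB7A55F746ABD5 = 18301356020389555157.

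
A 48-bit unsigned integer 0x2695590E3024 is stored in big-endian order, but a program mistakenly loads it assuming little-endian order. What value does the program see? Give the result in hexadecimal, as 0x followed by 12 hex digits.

0x24300E599526

Stored big-endian, the bytes at ascending addresses are 26 95 59 0E 30 24.
Read back as little-endian, the first byte is least significant, giving 0x24300E599526.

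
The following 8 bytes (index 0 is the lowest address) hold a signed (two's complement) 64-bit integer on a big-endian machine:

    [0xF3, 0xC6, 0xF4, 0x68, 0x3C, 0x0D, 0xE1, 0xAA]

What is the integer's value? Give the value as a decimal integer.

In big-endian order the high byte comes first in memory.
The bytes are already most-significant first: 0xF3C6F4683C0DE1AA.
Top bit is set, so as a signed 64-bit value this is 0xF3C6F4683C0DE1AA − 2^64 = -880747948583034454.

-880747948583034454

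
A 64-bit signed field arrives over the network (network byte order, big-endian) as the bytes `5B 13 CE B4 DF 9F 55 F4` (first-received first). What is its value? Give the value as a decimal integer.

6562816358250141172

In big-endian order the high byte comes first in memory.
The bytes are already most-significant first: 0x5B13CEB4DF9F55F4.
0x5B13CEB4DF9F55F4 = 6562816358250141172.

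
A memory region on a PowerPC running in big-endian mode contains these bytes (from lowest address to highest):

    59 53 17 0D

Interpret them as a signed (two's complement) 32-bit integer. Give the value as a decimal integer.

Big-endian: lowest address holds the most-significant byte.
The bytes are already most-significant first: 0x5953170D.
0x5953170D = 1498617613.

1498617613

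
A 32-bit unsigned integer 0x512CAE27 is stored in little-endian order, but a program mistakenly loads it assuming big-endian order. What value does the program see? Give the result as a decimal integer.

665726033

Stored little-endian, the bytes at ascending addresses are 27 AE 2C 51.
Read back as big-endian, the last byte is least significant, giving 0x27AE2C51.
0x27AE2C51 = 665726033.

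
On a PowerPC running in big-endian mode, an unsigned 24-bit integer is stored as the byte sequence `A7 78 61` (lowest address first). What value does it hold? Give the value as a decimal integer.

Big-endian stores the most-significant byte at the lowest address.
The bytes are already most-significant first: 0xA77861.
0xA77861 = 10975329.

10975329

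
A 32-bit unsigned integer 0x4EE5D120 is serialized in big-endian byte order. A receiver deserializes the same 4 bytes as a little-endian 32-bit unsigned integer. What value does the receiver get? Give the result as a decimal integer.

Stored big-endian, the bytes at ascending addresses are 4E E5 D1 20.
Read back as little-endian, the first byte is least significant, giving 0x20D1E54E.
0x20D1E54E = 550626638.

550626638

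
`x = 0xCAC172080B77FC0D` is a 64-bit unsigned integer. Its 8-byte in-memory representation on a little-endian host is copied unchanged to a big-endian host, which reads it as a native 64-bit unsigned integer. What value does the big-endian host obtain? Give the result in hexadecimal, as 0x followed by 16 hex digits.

Stored little-endian, the bytes at ascending addresses are 0D FC 77 0B 08 72 C1 CA.
Read back as big-endian, the last byte is least significant, giving 0x0DFC770B0872C1CA.

0x0DFC770B0872C1CA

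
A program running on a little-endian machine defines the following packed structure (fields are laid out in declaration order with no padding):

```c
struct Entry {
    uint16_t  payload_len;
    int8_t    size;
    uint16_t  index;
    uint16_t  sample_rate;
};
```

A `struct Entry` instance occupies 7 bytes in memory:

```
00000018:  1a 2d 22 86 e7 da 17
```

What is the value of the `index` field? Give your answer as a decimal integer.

`index` follows `payload_len` (2 B), `size` (1 B), so it starts at offset 2 + 1 = 3 and occupies 2 bytes.
Bytes at offsets 3..4: 86 E7.
Little-endian: lowest address holds the least-significant byte.
Reassemble most-significant byte first: E7 86 → 0xE786.
0xE786 = 59270.

59270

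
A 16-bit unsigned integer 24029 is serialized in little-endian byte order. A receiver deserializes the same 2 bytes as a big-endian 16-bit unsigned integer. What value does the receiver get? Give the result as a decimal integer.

56669

24029 in 16-bit hexadecimal is 0x5DDD.
Stored little-endian, the bytes at ascending addresses are DD 5D.
Read back as big-endian, the last byte is least significant, giving 0xDD5D.
0xDD5D = 56669.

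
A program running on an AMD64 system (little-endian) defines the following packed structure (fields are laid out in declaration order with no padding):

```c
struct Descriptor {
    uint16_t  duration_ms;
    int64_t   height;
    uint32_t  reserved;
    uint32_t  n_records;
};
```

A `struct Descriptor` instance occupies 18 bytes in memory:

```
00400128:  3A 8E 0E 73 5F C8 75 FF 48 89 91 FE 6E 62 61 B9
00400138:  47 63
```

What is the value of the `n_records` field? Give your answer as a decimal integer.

`n_records` follows `duration_ms` (2 B), `height` (8 B), `reserved` (4 B), so it starts at offset 2 + 8 + 4 = 14 and occupies 4 bytes.
Bytes at offsets 14..17: 61 B9 47 63.
In little-endian order the low byte comes first in memory.
Reassemble most-significant byte first: 63 47 B9 61 → 0x6347B961.
0x6347B961 = 1665644897.

1665644897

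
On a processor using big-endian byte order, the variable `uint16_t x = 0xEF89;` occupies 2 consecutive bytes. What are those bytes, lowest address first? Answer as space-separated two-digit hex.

Split into bytes (most-significant first): EF 89.
In big-endian order the high byte comes first in memory.
So the memory order matches the most-significant-first order: EF 89.

EF 89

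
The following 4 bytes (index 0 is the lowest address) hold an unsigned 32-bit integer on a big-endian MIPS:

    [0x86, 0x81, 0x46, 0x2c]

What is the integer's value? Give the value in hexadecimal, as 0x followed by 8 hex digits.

0x8681462C

In big-endian order the high byte comes first in memory.
The bytes are already most-significant first: 0x8681462C.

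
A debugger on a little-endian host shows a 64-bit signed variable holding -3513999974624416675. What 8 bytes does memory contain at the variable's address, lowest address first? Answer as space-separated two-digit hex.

Two's complement of -3513999974624416675 in 64 bits: 3513999974624416675 = 0x30C43C5BE43853A3; invert → 0xCF3BC3A41BC7AC5C; add 1 → 0xCF3BC3A41BC7AC5D.
Split into bytes (most-significant first): CF 3B C3 A4 1B C7 AC 5D.
In little-endian order the low byte comes first in memory.
So at ascending addresses the bytes are 5D AC C7 1B A4 C3 3B CF.

5D AC C7 1B A4 C3 3B CF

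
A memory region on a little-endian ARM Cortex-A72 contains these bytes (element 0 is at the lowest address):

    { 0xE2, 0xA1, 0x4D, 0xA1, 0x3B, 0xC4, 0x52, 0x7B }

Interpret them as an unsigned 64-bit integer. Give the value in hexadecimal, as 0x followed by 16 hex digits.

In little-endian order the low byte comes first in memory.
Reassemble most-significant byte first: 7B 52 C4 3B A1 4D A1 E2 → 0x7B52C43BA14DA1E2.

0x7B52C43BA14DA1E2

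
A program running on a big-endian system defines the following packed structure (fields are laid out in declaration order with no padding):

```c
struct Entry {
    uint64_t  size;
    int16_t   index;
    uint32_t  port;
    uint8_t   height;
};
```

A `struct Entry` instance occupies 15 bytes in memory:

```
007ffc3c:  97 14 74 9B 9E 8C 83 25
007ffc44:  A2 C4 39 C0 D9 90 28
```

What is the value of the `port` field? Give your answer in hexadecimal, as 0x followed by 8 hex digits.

`port` follows `size` (8 B), `index` (2 B), so it starts at offset 8 + 2 = 10 and occupies 4 bytes.
Bytes at offsets 10..13: 39 C0 D9 90.
Big-endian stores the most-significant byte at the lowest address.
The bytes are already most-significant first: 0x39C0D990.

0x39C0D990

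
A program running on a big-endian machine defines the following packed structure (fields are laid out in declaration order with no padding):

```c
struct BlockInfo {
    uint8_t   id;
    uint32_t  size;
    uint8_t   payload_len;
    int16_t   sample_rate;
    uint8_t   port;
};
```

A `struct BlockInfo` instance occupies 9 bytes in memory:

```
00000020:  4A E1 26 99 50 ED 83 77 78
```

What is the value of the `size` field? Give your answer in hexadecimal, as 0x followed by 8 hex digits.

`size` follows `id` (1 byte), so it starts at byte offset 1 and occupies 4 bytes.
Bytes at offsets 1..4: E1 26 99 50.
In big-endian order the high byte comes first in memory.
The bytes are already most-significant first: 0xE1269950.

0xE1269950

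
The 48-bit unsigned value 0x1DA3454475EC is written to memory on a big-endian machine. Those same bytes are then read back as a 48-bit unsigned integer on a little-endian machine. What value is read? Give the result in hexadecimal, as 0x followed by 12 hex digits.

Stored big-endian, the bytes at ascending addresses are 1D A3 45 44 75 EC.
Read back as little-endian, the first byte is least significant, giving 0xEC754445A31D.

0xEC754445A31D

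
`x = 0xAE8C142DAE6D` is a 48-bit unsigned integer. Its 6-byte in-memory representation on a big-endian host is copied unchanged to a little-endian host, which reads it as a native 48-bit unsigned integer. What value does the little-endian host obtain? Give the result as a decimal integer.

Stored big-endian, the bytes at ascending addresses are AE 8C 14 2D AE 6D.
Read back as little-endian, the first byte is least significant, giving 0x6DAE2D148CAE.
0x6DAE2D148CAE = 120594848058542.

120594848058542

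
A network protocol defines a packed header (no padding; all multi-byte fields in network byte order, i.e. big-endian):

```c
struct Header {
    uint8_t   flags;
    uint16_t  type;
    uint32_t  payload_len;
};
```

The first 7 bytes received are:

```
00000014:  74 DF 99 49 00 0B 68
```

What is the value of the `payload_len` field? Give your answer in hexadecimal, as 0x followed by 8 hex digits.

`payload_len` follows `flags` (1 B), `type` (2 B), so it starts at offset 1 + 2 = 3 and occupies 4 bytes.
Bytes at offsets 3..6: 49 00 0B 68.
In big-endian order the high byte comes first in memory.
The bytes are already most-significant first: 0x49000B68.

0x49000B68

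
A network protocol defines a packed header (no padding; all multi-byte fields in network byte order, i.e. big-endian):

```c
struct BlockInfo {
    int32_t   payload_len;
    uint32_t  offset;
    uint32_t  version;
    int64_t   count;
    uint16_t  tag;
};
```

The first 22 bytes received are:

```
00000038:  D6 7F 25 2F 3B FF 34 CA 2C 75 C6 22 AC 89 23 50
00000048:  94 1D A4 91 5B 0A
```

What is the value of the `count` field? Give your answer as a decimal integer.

-6014236998387260271

`count` follows `payload_len` (4 B), `offset` (4 B), `version` (4 B), so it starts at offset 4 + 4 + 4 = 12 and occupies 8 bytes.
Bytes at offsets 12..19: AC 89 23 50 94 1D A4 91.
Big-endian: lowest address holds the most-significant byte.
The bytes are already most-significant first: 0xAC892350941DA491.
Top bit is set, so as a signed 64-bit value this is 0xAC892350941DA491 − 2^64 = -6014236998387260271.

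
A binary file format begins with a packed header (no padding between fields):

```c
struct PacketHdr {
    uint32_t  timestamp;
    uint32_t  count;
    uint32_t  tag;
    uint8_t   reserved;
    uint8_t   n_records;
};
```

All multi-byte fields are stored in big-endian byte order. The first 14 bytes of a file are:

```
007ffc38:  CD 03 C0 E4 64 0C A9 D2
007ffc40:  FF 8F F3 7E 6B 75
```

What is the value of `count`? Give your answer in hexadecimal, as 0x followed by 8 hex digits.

`count` follows `timestamp` (4 bytes), so it starts at byte offset 4 and occupies 4 bytes.
Bytes at offsets 4..7: 64 0C A9 D2.
Big-endian stores the most-significant byte at the lowest address.
The bytes are already most-significant first: 0x640CA9D2.

0x640CA9D2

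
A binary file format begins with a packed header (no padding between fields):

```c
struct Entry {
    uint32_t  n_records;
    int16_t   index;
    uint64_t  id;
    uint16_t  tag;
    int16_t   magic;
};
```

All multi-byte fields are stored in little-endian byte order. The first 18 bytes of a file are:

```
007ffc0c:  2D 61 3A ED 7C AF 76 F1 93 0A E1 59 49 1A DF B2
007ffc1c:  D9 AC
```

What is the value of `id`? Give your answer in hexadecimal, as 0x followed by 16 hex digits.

0x1A4959E10A93F176

`id` follows `n_records` (4 B), `index` (2 B), so it starts at offset 4 + 2 = 6 and occupies 8 bytes.
Bytes at offsets 6..13: 76 F1 93 0A E1 59 49 1A.
Little-endian: lowest address holds the least-significant byte.
Reassemble most-significant byte first: 1A 49 59 E1 0A 93 F1 76 → 0x1A4959E10A93F176.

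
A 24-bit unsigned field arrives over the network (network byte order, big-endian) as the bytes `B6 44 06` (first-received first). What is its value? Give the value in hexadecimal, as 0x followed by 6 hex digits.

In big-endian order the high byte comes first in memory.
The bytes are already most-significant first: 0xB64406.

0xB64406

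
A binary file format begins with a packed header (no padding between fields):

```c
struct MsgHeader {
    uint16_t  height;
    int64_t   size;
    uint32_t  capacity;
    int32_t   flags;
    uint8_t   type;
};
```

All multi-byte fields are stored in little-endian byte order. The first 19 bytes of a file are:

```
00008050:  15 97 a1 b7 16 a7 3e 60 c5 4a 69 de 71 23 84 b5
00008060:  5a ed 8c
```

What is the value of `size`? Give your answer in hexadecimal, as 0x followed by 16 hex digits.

0x4AC5603EA716B7A1

`size` follows `height` (2 bytes), so it starts at byte offset 2 and occupies 8 bytes.
Bytes at offsets 2..9: A1 B7 16 A7 3E 60 C5 4A.
Little-endian: lowest address holds the least-significant byte.
Reassemble most-significant byte first: 4A C5 60 3E A7 16 B7 A1 → 0x4AC5603EA716B7A1.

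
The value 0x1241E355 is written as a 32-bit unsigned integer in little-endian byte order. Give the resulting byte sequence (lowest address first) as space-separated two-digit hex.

Split into bytes (most-significant first): 12 41 E3 55.
Little-endian: lowest address holds the least-significant byte.
So at ascending addresses the bytes are 55 E3 41 12.

55 E3 41 12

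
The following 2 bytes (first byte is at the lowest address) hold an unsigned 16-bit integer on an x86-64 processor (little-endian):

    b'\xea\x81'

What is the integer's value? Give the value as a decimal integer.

33258

Little-endian: lowest address holds the least-significant byte.
Reassemble most-significant byte first: 81 EA → 0x81EA.
0x81EA = 33258.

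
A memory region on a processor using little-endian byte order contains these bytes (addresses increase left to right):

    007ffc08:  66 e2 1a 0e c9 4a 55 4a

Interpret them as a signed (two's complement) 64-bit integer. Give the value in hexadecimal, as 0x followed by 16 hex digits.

In little-endian order the low byte comes first in memory.
Reassemble most-significant byte first: 4A 55 4A C9 0E 1A E2 66 → 0x4A554AC90E1AE266.

0x4A554AC90E1AE266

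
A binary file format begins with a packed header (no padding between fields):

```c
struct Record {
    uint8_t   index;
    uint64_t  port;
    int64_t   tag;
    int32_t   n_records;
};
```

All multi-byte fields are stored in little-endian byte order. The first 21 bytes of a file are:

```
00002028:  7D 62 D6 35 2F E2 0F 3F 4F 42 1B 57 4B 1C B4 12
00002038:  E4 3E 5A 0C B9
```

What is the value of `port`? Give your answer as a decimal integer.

5710300316658161250

`port` follows `index` (1 byte), so it starts at byte offset 1 and occupies 8 bytes.
Bytes at offsets 1..8: 62 D6 35 2F E2 0F 3F 4F.
Little-endian: lowest address holds the least-significant byte.
Reassemble most-significant byte first: 4F 3F 0F E2 2F 35 D6 62 → 0x4F3F0FE22F35D662.
0x4F3F0FE22F35D662 = 5710300316658161250.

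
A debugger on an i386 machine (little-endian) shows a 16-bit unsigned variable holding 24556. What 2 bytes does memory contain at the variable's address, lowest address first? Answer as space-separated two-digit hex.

EC 5F

24556 in hexadecimal, padded to 16 bits, is 0x5FEC.
Split into bytes (most-significant first): 5F EC.
Little-endian stores the least-significant byte at the lowest address.
So at ascending addresses the bytes are EC 5F.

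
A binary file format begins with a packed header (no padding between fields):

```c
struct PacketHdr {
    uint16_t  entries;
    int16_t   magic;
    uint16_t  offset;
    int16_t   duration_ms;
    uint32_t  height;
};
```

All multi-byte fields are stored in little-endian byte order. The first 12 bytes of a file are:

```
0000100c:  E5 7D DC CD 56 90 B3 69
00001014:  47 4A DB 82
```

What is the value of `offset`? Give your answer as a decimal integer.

36950

`offset` follows `entries` (2 B), `magic` (2 B), so it starts at offset 2 + 2 = 4 and occupies 2 bytes.
Bytes at offsets 4..5: 56 90.
Little-endian stores the least-significant byte at the lowest address.
Reassemble most-significant byte first: 90 56 → 0x9056.
0x9056 = 36950.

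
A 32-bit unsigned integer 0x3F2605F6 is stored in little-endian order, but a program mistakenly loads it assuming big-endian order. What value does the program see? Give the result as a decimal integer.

4127532607

Stored little-endian, the bytes at ascending addresses are F6 05 26 3F.
Read back as big-endian, the last byte is least significant, giving 0xF605263F.
0xF605263F = 4127532607.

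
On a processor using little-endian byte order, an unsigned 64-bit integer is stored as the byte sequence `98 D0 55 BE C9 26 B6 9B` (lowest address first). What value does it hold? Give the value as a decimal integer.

11220198169563746456

In little-endian order the low byte comes first in memory.
Reassemble most-significant byte first: 9B B6 26 C9 BE 55 D0 98 → 0x9BB626C9BE55D098.
0x9BB626C9BE55D098 = 11220198169563746456.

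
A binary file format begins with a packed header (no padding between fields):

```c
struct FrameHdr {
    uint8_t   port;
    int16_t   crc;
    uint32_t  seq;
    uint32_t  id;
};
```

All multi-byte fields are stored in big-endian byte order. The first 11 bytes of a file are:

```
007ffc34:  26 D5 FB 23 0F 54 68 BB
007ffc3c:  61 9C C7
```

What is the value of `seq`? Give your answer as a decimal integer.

`seq` follows `port` (1 B), `crc` (2 B), so it starts at offset 1 + 2 = 3 and occupies 4 bytes.
Bytes at offsets 3..6: 23 0F 54 68.
Big-endian stores the most-significant byte at the lowest address.
The bytes are already most-significant first: 0x230F5468.
0x230F5468 = 588207208.

588207208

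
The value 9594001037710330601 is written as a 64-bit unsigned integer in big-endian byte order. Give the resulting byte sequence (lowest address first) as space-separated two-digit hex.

9594001037710330601 in hexadecimal, padded to 64 bits, is 0x8524BD1CD3740AE9.
Split into bytes (most-significant first): 85 24 BD 1C D3 74 0A E9.
Big-endian: lowest address holds the most-significant byte.
So the memory order matches the most-significant-first order: 85 24 BD 1C D3 74 0A E9.

85 24 BD 1C D3 74 0A E9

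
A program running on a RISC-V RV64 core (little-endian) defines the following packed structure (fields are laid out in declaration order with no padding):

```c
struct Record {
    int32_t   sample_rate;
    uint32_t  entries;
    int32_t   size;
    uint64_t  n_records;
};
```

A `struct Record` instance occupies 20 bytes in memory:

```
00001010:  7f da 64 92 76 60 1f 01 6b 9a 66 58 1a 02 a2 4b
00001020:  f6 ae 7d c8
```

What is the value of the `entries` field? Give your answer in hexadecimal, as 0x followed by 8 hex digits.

`entries` follows `sample_rate` (4 bytes), so it starts at byte offset 4 and occupies 4 bytes.
Bytes at offsets 4..7: 76 60 1F 01.
In little-endian order the low byte comes first in memory.
Reassemble most-significant byte first: 01 1F 60 76 → 0x011F6076.

0x011F6076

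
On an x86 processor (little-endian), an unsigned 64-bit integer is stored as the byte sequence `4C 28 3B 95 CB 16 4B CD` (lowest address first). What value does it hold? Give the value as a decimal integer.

14792942464666380364

In little-endian order the low byte comes first in memory.
Reassemble most-significant byte first: CD 4B 16 CB 95 3B 28 4C → 0xCD4B16CB953B284C.
0xCD4B16CB953B284C = 14792942464666380364.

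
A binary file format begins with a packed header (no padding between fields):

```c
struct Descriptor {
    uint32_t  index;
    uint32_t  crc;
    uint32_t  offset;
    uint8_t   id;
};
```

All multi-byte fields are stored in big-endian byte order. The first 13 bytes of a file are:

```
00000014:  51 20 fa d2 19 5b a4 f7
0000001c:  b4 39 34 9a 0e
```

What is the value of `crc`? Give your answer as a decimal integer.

`crc` follows `index` (4 bytes), so it starts at byte offset 4 and occupies 4 bytes.
Bytes at offsets 4..7: 19 5B A4 F7.
In big-endian order the high byte comes first in memory.
The bytes are already most-significant first: 0x195BA4F7.
0x195BA4F7 = 425436407.

425436407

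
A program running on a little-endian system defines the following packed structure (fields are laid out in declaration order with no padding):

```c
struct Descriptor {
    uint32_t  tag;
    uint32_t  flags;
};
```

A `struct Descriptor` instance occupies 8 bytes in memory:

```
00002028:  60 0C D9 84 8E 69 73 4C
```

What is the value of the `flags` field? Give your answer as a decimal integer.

1282632078

`flags` follows `tag` (4 bytes), so it starts at byte offset 4 and occupies 4 bytes.
Bytes at offsets 4..7: 8E 69 73 4C.
Little-endian stores the least-significant byte at the lowest address.
Reassemble most-significant byte first: 4C 73 69 8E → 0x4C73698E.
0x4C73698E = 1282632078.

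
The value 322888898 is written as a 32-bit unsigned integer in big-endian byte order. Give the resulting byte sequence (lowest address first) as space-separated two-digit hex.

13 3E E4 C2

322888898 in hexadecimal, padded to 32 bits, is 0x133EE4C2.
Split into bytes (most-significant first): 13 3E E4 C2.
In big-endian order the high byte comes first in memory.
So the memory order matches the most-significant-first order: 13 3E E4 C2.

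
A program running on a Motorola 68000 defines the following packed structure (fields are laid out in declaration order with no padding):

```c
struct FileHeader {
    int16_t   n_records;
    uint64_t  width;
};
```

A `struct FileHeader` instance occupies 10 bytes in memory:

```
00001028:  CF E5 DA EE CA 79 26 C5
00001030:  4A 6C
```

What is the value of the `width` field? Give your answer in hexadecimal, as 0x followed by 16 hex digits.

`width` follows `n_records` (2 bytes), so it starts at byte offset 2 and occupies 8 bytes.
Bytes at offsets 2..9: DA EE CA 79 26 C5 4A 6C.
Big-endian stores the most-significant byte at the lowest address.
The bytes are already most-significant first: 0xDAEECA7926C54A6C.

0xDAEECA7926C54A6C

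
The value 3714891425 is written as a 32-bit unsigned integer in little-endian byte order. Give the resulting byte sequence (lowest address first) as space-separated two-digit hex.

A1 BE 6C DD

3714891425 in hexadecimal, padded to 32 bits, is 0xDD6CBEA1.
Split into bytes (most-significant first): DD 6C BE A1.
Little-endian: lowest address holds the least-significant byte.
So at ascending addresses the bytes are A1 BE 6C DD.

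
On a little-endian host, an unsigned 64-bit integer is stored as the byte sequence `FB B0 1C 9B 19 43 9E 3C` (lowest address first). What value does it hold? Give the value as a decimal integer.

Little-endian stores the least-significant byte at the lowest address.
Reassemble most-significant byte first: 3C 9E 43 19 9B 1C B0 FB → 0x3C9E43199B1CB0FB.
0x3C9E43199B1CB0FB = 4368002465851551995.

4368002465851551995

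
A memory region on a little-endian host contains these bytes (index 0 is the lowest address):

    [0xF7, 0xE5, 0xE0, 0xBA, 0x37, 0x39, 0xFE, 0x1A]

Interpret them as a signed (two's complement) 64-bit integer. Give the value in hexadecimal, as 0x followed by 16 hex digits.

0x1AFE3937BAE0E5F7

Little-endian: lowest address holds the least-significant byte.
Reassemble most-significant byte first: 1A FE 39 37 BA E0 E5 F7 → 0x1AFE3937BAE0E5F7.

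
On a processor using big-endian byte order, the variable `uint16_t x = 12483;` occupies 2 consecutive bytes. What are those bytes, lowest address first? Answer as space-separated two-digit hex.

12483 in hexadecimal, padded to 16 bits, is 0x30C3.
Split into bytes (most-significant first): 30 C3.
Big-endian: lowest address holds the most-significant byte.
So the memory order matches the most-significant-first order: 30 C3.

30 C3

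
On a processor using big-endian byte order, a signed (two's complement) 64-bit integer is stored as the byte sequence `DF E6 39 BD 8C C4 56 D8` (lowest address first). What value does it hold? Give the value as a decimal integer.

Big-endian stores the most-significant byte at the lowest address.
The bytes are already most-significant first: 0xDFE639BD8CC456D8.
Top bit is set, so as a signed 64-bit value this is 0xDFE639BD8CC456D8 − 2^64 = -2313097872334891304.

-2313097872334891304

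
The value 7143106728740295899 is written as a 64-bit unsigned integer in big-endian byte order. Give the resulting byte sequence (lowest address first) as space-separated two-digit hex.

7143106728740295899 in hexadecimal, padded to 64 bits, is 0x632169B9574494DB.
Split into bytes (most-significant first): 63 21 69 B9 57 44 94 DB.
Big-endian: lowest address holds the most-significant byte.
So the memory order matches the most-significant-first order: 63 21 69 B9 57 44 94 DB.

63 21 69 B9 57 44 94 DB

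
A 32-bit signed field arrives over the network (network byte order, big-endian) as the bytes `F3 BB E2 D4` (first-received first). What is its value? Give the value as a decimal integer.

Big-endian: lowest address holds the most-significant byte.
The bytes are already most-significant first: 0xF3BBE2D4.
Top bit is set, so as a signed 32-bit value this is 0xF3BBE2D4 − 2^32 = -205790508.

-205790508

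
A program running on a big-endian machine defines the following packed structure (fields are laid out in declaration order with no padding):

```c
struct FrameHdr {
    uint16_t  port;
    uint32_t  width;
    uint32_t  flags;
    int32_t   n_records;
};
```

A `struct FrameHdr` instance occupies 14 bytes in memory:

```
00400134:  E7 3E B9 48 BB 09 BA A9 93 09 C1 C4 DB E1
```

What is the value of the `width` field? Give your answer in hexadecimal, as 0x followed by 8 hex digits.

`width` follows `port` (2 bytes), so it starts at byte offset 2 and occupies 4 bytes.
Bytes at offsets 2..5: B9 48 BB 09.
Big-endian stores the most-significant byte at the lowest address.
The bytes are already most-significant first: 0xB948BB09.

0xB948BB09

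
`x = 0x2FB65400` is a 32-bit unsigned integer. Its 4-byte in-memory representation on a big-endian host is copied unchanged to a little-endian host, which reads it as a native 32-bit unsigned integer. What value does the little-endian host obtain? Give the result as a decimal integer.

Stored big-endian, the bytes at ascending addresses are 2F B6 54 00.
Read back as little-endian, the first byte is least significant, giving 0x0054B62F.
0x0054B62F = 5551663.

5551663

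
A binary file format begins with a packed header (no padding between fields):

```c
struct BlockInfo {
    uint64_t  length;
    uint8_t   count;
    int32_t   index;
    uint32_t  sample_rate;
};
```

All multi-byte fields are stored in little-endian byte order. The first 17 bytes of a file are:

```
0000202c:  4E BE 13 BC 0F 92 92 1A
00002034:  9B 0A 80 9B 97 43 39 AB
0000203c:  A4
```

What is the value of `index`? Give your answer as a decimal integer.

`index` follows `length` (8 B), `count` (1 B), so it starts at offset 8 + 1 = 9 and occupies 4 bytes.
Bytes at offsets 9..12: 0A 80 9B 97.
Little-endian stores the least-significant byte at the lowest address.
Reassemble most-significant byte first: 97 9B 80 0A → 0x979B800A.
Top bit is set, so as a signed 32-bit value this is 0x979B800A − 2^32 = -1751416822.

-1751416822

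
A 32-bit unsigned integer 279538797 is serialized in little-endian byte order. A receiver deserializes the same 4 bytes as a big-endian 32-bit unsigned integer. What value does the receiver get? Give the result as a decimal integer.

279538797 in 32-bit hexadecimal is 0x10A96C6D.
Stored little-endian, the bytes at ascending addresses are 6D 6C A9 10.
Read back as big-endian, the last byte is least significant, giving 0x6D6CA910.
0x6D6CA910 = 1835837712.

1835837712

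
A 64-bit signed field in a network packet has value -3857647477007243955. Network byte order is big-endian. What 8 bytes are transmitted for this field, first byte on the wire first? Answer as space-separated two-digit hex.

CA 76 E2 0E F0 4D 25 4D

Two's complement of -3857647477007243955 in 64 bits: 3857647477007243955 = 0x35891DF10FB2DAB3; invert → 0xCA76E20EF04D254C; add 1 → 0xCA76E20EF04D254D.
Split into bytes (most-significant first): CA 76 E2 0E F0 4D 25 4D.
Big-endian stores the most-significant byte at the lowest address.
So the memory order matches the most-significant-first order: CA 76 E2 0E F0 4D 25 4D.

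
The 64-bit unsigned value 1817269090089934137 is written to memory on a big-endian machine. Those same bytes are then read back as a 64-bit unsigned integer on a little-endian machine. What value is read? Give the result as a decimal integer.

4151505151715981337

1817269090089934137 in 64-bit hexadecimal is 0x19383C9BF01B9D39.
Stored big-endian, the bytes at ascending addresses are 19 38 3C 9B F0 1B 9D 39.
Read back as little-endian, the first byte is least significant, giving 0x399D1BF09B3C3819.
0x399D1BF09B3C3819 = 4151505151715981337.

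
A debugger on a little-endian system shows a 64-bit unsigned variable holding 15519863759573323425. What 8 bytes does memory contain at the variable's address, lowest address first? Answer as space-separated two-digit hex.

15519863759573323425 in hexadecimal, padded to 64 bits, is 0xD761A1DC8FD38EA1.
Split into bytes (most-significant first): D7 61 A1 DC 8F D3 8E A1.
In little-endian order the low byte comes first in memory.
So at ascending addresses the bytes are A1 8E D3 8F DC A1 61 D7.

A1 8E D3 8F DC A1 61 D7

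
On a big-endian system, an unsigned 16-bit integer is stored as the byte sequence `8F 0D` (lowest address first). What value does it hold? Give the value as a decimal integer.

36621

Big-endian: lowest address holds the most-significant byte.
The bytes are already most-significant first: 0x8F0D.
0x8F0D = 36621.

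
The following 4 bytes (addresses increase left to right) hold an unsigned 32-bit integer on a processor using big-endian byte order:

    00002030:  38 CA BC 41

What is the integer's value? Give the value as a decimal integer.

952810561

Big-endian: lowest address holds the most-significant byte.
The bytes are already most-significant first: 0x38CABC41.
0x38CABC41 = 952810561.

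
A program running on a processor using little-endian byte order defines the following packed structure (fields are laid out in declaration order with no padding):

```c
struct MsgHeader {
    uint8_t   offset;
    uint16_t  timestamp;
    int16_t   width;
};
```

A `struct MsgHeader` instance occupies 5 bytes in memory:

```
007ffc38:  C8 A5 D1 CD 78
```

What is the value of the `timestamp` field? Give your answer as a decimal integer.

`timestamp` follows `offset` (1 byte), so it starts at byte offset 1 and occupies 2 bytes.
Bytes at offsets 1..2: A5 D1.
Little-endian: lowest address holds the least-significant byte.
Reassemble most-significant byte first: D1 A5 → 0xD1A5.
0xD1A5 = 53669.

53669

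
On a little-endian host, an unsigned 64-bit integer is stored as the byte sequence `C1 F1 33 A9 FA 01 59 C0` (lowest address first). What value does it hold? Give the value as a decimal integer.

13860111504301617601

Little-endian: lowest address holds the least-significant byte.
Reassemble most-significant byte first: C0 59 01 FA A9 33 F1 C1 → 0xC05901FAA933F1C1.
0xC05901FAA933F1C1 = 13860111504301617601.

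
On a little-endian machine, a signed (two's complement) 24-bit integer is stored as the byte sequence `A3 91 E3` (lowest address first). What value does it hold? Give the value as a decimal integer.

-1863261

Little-endian stores the least-significant byte at the lowest address.
Reassemble most-significant byte first: E3 91 A3 → 0xE391A3.
Top bit is set, so as a signed 24-bit value this is 0xE391A3 − 2^24 = -1863261.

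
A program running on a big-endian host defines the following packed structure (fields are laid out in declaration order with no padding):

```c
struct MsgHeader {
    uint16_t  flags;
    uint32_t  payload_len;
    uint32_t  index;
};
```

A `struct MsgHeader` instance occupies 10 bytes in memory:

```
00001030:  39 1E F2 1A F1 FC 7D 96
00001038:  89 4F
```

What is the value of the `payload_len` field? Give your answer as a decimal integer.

4061852156

`payload_len` follows `flags` (2 bytes), so it starts at byte offset 2 and occupies 4 bytes.
Bytes at offsets 2..5: F2 1A F1 FC.
Big-endian stores the most-significant byte at the lowest address.
The bytes are already most-significant first: 0xF21AF1FC.
0xF21AF1FC = 4061852156.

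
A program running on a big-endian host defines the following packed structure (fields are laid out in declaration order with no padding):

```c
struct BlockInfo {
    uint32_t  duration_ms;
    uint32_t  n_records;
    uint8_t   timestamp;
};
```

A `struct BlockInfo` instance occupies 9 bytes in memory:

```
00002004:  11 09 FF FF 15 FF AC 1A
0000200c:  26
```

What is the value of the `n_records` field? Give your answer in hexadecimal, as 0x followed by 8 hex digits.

0x15FFAC1A

`n_records` follows `duration_ms` (4 bytes), so it starts at byte offset 4 and occupies 4 bytes.
Bytes at offsets 4..7: 15 FF AC 1A.
Big-endian stores the most-significant byte at the lowest address.
The bytes are already most-significant first: 0x15FFAC1A.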